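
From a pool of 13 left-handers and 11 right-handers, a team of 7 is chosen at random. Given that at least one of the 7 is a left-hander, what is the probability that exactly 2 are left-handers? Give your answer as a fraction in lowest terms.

42/403

Work in counts. Selections with at least one left-hander: C(24,7) − C(11,7) = 346104 − 330 = 345774.
Of those, selections where exactly 2 are left-handers: C(13,2)·C(11,5) = 78·462 = 36036.
Conditional probability = 36036/345774 = 42/403.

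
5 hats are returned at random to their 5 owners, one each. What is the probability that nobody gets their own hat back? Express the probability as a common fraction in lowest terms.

11/30

There are 5! = 120 assignments.
By inclusion-exclusion, assignments with no fixed points: C(5,0)·5! − C(5,1)·4! + C(5,2)·3! − C(5,3)·2! + C(5,4)·1! − C(5,5)·0! = 44.
Probability = 44/120 = 11/30.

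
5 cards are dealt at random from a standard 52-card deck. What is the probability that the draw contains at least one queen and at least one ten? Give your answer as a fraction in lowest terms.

There are C(52,5) = 2598960 possible draws.
By inclusion-exclusion on the complements, draws missing all queens or all tens: C(48,5) + C(48,5) − C(44,5) = 1712304 + 1712304 − 1086008 = 2338600.
So draws with at least one of each: 2598960 − 2338600 = 260360, probability 260360/2598960 = 6509/64974.

6509/64974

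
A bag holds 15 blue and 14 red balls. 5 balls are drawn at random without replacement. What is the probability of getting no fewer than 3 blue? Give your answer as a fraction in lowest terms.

Total selections: C(29,5) = 118755.
Favorable selections (no fewer than 3 blue): C(15,3)·C(14,2) + C(15,4)·C(14,1) + C(15,5)·C(14,0) = 41405 + 19110 + 3003 = 63518.
Probability = 63518/118755 = 698/1305.

698/1305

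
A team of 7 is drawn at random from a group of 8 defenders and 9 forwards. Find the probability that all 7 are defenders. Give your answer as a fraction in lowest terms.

1/2431

There are C(17,7) = 19448 possible selections.
Selections with all defenders: C(8,7) = 8.
Probability = 8/19448 = 1/2431.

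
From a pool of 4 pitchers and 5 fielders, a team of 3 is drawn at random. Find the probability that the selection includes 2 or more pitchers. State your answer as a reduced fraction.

17/42

Total selections: C(9,3) = 84.
Favorable selections (2 or more pitchers): C(4,2)·C(5,1) + C(4,3)·C(5,0) = 30 + 4 = 34.
Probability = 34/84 = 17/42.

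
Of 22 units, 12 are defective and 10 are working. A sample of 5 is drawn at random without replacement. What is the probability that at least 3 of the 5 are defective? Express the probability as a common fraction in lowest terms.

79/133

Total selections: C(22,5) = 26334.
Favorable selections (at least 3 defective): C(12,3)·C(10,2) + C(12,4)·C(10,1) + C(12,5)·C(10,0) = 9900 + 4950 + 792 = 15642.
Probability = 15642/26334 = 79/133.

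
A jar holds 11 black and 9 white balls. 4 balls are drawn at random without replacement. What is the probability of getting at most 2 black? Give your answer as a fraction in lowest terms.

There are C(20,4) = 4845 ways to choose the 4.
Count the complement (more than 2 black): C(11,3)·C(9,1) + C(11,4)·C(9,0) = 1485 + 330 = 1815.
Probability = 1 − 1815/4845 = 3030/4845 = 202/323.

202/323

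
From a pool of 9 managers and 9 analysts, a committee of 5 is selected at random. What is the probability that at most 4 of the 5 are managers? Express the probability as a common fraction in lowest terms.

Total selections: C(18,5) = 8568.
The complement is exactly 5 managers: C(9,5)·C(9,0) = 126.
Probability = 1 − 126/8568 = 8442/8568 = 67/68.

67/68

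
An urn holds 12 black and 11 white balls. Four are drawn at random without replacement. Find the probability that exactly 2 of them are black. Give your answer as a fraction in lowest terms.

66/161

The sample space is all 4-subsets of the 23: C(23,4) = 8855.
Selections with exactly 2 black: choose 2 of the 12 black and 2 of the 11 white, C(12,2)·C(11,2) = 66·55 = 3630.
Probability = 3630/8855 = 66/161.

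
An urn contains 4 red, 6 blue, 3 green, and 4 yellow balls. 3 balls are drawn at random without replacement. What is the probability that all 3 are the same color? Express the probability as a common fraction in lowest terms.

29/680

There are C(17,3) = 680 ways to draw 3 balls.
All same color: C(4,3) + C(6,3) + C(3,3) + C(4,3) = 4 + 20 + 1 + 4 = 29.
Probability = 29/680.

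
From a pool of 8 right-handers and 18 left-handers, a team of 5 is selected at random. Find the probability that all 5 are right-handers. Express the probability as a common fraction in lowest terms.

14/16445

There are C(26,5) = 65780 possible selections.
Selections with all right-handers: C(8,5) = 56.
Probability = 56/65780 = 14/16445.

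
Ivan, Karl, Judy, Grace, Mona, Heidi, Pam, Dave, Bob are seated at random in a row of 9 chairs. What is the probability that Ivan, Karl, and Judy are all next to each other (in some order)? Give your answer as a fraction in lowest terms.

1/12

There are 9! = 362880 arrangements.
Treat the three as one block: 7! placements × 3! orders within the block = 5040·6 = 30240.
Probability = 30240/362880 = 1/12.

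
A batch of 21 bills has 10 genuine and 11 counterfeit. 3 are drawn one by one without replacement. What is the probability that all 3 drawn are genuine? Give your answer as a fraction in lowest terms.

Multiply the conditional probabilities at each draw: 10/21 · 9/20 · 8/19 = 720/7980 = 12/133.

12/133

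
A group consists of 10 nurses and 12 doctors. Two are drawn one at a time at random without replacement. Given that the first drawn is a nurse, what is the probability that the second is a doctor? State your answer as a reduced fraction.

4/7

After removing one nurse, 21 remain: 9 nurses and 12 doctors.
So the probability the next is a doctor is 12/21 = 4/7.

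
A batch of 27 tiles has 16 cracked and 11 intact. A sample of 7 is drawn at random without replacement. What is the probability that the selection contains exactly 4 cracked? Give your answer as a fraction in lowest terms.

Total number of selections: C(27,7) = 888030.
Selections with exactly 4 cracked: choose 4 of the 16 cracked and 3 of the 11 intact, C(16,4)·C(11,3) = 1820·165 = 300300.
Probability = 300300/888030 = 70/207.

70/207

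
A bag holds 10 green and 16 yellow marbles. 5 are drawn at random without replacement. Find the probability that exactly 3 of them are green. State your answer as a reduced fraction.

The sample space is all 5-subsets of the 26: C(26,5) = 65780.
Selections with exactly 3 green: choose 3 of the 10 green and 2 of the 16 yellow, C(10,3)·C(16,2) = 120·120 = 14400.
Probability = 14400/65780 = 720/3289.

720/3289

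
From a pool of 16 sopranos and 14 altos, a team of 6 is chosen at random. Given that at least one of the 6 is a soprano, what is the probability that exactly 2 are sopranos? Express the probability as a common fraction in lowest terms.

Work in counts. Selections with at least one soprano: C(30,6) − C(14,6) = 593775 − 3003 = 590772.
Of those, selections where exactly 2 are sopranos: C(16,2)·C(14,4) = 120·1001 = 120120.
Conditional probability = 120120/590772 = 110/541.

110/541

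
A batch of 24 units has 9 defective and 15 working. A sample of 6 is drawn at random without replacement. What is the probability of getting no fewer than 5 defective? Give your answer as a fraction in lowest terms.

Total selections: C(24,6) = 134596.
Favorable selections (no fewer than 5 defective): C(9,5)·C(15,1) + C(9,6)·C(15,0) = 1890 + 84 = 1974.
Probability = 1974/134596 = 141/9614.

141/9614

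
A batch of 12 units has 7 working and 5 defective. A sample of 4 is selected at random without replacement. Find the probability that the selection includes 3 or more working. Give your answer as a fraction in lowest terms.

14/33

There are C(12,4) = 495 ways to choose the 4.
Favorable selections (3 or more working): C(7,3)·C(5,1) + C(7,4)·C(5,0) = 175 + 35 = 210.
Probability = 210/495 = 14/33.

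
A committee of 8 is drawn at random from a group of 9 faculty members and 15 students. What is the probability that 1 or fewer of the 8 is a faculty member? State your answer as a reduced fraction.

There are C(24,8) = 735471 ways to choose the 8.
Favorable selections (1 or fewer faculty member): C(9,0)·C(15,8) + C(9,1)·C(15,7) = 6435 + 57915 = 64350.
Probability = 64350/735471 = 650/7429.

650/7429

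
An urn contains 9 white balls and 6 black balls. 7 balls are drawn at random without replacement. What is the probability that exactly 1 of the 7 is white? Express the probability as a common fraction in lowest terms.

1/715

Total number of selections: C(15,7) = 6435.
Selections with exactly 1 white: choose 1 of the 9 white and 6 of the 6 black, C(9,1)·C(6,6) = 9·1 = 9.
Probability = 9/6435 = 1/715.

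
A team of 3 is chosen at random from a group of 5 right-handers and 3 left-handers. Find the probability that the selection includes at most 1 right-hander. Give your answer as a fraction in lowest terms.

2/7

There are C(8,3) = 56 ways to choose the 3.
Favorable selections (at most 1 right-hander): C(5,0)·C(3,3) + C(5,1)·C(3,2) = 1 + 15 = 16.
Probability = 16/56 = 2/7.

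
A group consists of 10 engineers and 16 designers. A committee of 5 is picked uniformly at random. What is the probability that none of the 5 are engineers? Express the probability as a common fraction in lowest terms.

84/1265

There are C(26,5) = 65780 possible selections.
Selections with no engineers (all designers): C(16,5) = 4368.
Probability = 4368/65780 = 84/1265.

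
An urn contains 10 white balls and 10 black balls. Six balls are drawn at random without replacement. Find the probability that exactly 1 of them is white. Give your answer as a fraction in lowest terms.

21/323

Total number of selections: C(20,6) = 38760.
Selections with exactly 1 white: choose 1 of the 10 white and 5 of the 10 black, C(10,1)·C(10,5) = 10·252 = 2520.
Probability = 2520/38760 = 21/323.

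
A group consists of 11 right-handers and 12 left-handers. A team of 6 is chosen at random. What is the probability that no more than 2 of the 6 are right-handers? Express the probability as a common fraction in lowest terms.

Total selections: C(23,6) = 100947.
Favorable selections (no more than 2 right-handers): C(11,0)·C(12,6) + C(11,1)·C(12,5) + C(11,2)·C(12,4) = 924 + 8712 + 27225 = 36861.
Probability = 36861/100947 = 1117/3059.

1117/3059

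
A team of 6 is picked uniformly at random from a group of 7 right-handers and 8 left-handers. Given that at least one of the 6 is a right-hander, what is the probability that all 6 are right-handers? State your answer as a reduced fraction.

1/711

Work in counts. Selections with at least one right-hander: C(15,6) − C(8,6) = 5005 − 28 = 4977.
Of those, selections where all 6 are right-handers: C(7,6) = 7.
Conditional probability = 7/4977 = 1/711.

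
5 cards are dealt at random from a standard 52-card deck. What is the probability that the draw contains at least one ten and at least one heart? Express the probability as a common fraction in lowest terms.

229297/866320

There are C(52,5) = 2598960 possible draws.
By inclusion-exclusion on the complements, draws missing all tens or all hearts: C(48,5) + C(39,5) − C(36,5) = 1712304 + 575757 − 376992 = 1911069.
So draws with at least one of each: 2598960 − 1911069 = 687891, probability 687891/2598960 = 229297/866320.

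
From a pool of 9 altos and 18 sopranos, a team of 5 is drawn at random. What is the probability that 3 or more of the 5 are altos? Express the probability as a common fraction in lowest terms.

847/4485

There are C(27,5) = 80730 ways to choose the 5.
Favorable selections (3 or more altos): C(9,3)·C(18,2) + C(9,4)·C(18,1) + C(9,5)·C(18,0) = 12852 + 2268 + 126 = 15246.
Probability = 15246/80730 = 847/4485.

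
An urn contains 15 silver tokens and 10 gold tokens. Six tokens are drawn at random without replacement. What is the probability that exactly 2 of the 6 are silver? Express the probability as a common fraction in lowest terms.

63/506

The sample space is all 6-subsets of the 25: C(25,6) = 177100.
Selections with exactly 2 silver: choose 2 of the 15 silver and 4 of the 10 gold, C(15,2)·C(10,4) = 105·210 = 22050.
Probability = 22050/177100 = 63/506.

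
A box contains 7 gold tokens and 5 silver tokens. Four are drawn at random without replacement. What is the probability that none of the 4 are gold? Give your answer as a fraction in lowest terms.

There are C(12,4) = 495 possible selections.
Selections with no gold (all silver): C(5,4) = 5.
Probability = 5/495 = 1/99.

1/99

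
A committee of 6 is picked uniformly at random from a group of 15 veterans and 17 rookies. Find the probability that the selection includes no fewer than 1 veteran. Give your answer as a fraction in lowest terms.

15961/16182

There are C(32,6) = 906192 ways to choose the 6.
The complement is all 6 are rookies: C(17,6) = 12376.
Probability = 1 − 12376/906192 = 893816/906192 = 15961/16182.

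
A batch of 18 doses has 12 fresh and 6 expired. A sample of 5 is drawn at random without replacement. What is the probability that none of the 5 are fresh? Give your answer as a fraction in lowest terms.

1/1428

There are C(18,5) = 8568 possible selections.
Selections with no fresh (all expired): C(6,5) = 6.
Probability = 6/8568 = 1/1428.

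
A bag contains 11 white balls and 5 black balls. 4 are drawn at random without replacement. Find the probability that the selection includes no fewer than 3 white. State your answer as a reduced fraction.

33/52

Total selections: C(16,4) = 1820.
Favorable selections (no fewer than 3 white): C(11,3)·C(5,1) + C(11,4)·C(5,0) = 825 + 330 = 1155.
Probability = 1155/1820 = 33/52.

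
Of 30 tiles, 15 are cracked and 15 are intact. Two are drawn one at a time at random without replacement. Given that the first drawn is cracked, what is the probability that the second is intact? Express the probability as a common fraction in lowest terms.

15/29

After removing one cracked, 29 remain: 14 cracked and 15 intact.
So the probability the next is intact is 15/29.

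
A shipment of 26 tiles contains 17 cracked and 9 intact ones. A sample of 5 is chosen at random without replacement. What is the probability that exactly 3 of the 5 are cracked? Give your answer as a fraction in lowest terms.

1224/3289

Total number of selections: C(26,5) = 65780.
Selections with exactly 3 cracked: choose 3 of the 17 cracked and 2 of the 9 intact, C(17,3)·C(9,2) = 680·36 = 24480.
Probability = 24480/65780 = 1224/3289.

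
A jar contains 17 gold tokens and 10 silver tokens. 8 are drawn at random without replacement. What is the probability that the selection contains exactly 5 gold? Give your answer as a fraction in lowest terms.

There are C(27,8) = 2220075 ways to choose 8 from 27.
Selections with exactly 5 gold: choose 5 of the 17 gold and 3 of the 10 silver, C(17,5)·C(10,3) = 6188·120 = 742560.
Probability = 742560/2220075 = 3808/11385.

3808/11385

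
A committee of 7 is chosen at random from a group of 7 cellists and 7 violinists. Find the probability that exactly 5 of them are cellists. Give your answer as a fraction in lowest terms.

The sample space is all 7-subsets of the 14: C(14,7) = 3432.
Selections with exactly 5 cellists: choose 5 of the 7 cellists and 2 of the 7 violinists, C(7,5)·C(7,2) = 21·21 = 441.
Probability = 441/3432 = 147/1144.

147/1144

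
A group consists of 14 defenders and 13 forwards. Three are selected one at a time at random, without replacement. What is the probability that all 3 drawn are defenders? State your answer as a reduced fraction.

28/225

Multiply the conditional probabilities at each draw: 14/27 · 13/26 · 12/25 = 2184/17550 = 28/225.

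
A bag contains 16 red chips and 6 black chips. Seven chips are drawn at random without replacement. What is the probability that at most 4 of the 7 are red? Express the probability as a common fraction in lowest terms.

Total selections: C(22,7) = 170544.
Count the complement (more than 4 red): C(16,5)·C(6,2) + C(16,6)·C(6,1) + C(16,7)·C(6,0) = 65520 + 48048 + 11440 = 125008.
Probability = 1 − 125008/170544 = 45536/170544 = 2846/10659.

2846/10659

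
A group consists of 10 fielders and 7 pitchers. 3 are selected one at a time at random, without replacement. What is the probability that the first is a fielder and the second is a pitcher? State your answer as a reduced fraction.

Multiply the conditional probabilities at each draw: 10/17 · 7/16 = 70/272 = 35/136.

35/136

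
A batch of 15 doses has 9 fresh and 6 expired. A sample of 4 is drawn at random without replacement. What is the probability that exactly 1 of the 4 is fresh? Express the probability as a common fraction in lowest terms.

There are C(15,4) = 1365 ways to choose 4 from 15.
Selections with exactly 1 fresh: choose 1 of the 9 fresh and 3 of the 6 expired, C(9,1)·C(6,3) = 9·20 = 180.
Probability = 180/1365 = 12/91.

12/91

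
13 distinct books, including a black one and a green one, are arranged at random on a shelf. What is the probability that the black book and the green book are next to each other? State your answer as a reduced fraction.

2/13

There are 13! = 6227020800 arrangements.
Treat the black book and the green book as a block: 12! arrangements of the blocks × 2 orders within the block = 2·479001600 = 958003200.
Probability = 958003200/6227020800 = 2/13.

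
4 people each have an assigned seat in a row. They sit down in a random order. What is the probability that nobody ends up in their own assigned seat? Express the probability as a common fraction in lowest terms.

3/8

There are 4! = 24 seatings.
By inclusion-exclusion, seatings with no fixed points: C(4,0)·4! − C(4,1)·3! + C(4,2)·2! − C(4,3)·1! + C(4,4)·0! = 9.
Probability = 9/24 = 3/8.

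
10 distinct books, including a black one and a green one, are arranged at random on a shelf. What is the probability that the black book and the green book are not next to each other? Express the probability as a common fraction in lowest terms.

4/5

There are 10! = 3628800 arrangements.
Arrangements with the black book and the green book adjacent: 2·9! = 725760.
So not adjacent: 3628800 − 725760 = 2903040, probability 2903040/3628800 = 4/5.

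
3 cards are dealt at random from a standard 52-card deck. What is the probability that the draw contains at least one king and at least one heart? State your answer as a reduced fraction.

33/260

There are C(52,3) = 22100 possible draws.
By inclusion-exclusion on the complements, draws missing all kings or all hearts: C(48,3) + C(39,3) − C(36,3) = 17296 + 9139 − 7140 = 19295.
So draws with at least one of each: 22100 − 19295 = 2805, probability 2805/22100 = 33/260.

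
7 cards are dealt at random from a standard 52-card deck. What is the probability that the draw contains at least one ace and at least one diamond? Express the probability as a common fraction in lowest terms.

There are C(52,7) = 133784560 possible draws.
By inclusion-exclusion on the complements, draws missing all aces or all diamonds: C(48,7) + C(39,7) − C(36,7) = 73629072 + 15380937 − 8347680 = 80662329.
So draws with at least one of each: 133784560 − 80662329 = 53122231, probability 53122231/133784560.

53122231/133784560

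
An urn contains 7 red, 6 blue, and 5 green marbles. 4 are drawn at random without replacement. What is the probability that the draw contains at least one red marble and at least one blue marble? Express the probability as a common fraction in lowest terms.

112/153

There are C(18,4) = 3060 possible draws.
By inclusion-exclusion on the complements, draws missing all red or all blue: C(11,4) + C(12,4) − C(5,4) = 330 + 495 − 5 = 820.
So draws with at least one of each: 3060 − 820 = 2240, probability 2240/3060 = 112/153.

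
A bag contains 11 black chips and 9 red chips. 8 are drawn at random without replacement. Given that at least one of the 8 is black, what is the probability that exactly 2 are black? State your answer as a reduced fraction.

Work in counts. Selections with at least one black: C(20,8) − C(9,8) = 125970 − 9 = 125961.
Of those, selections where exactly 2 are black: C(11,2)·C(9,6) = 55·84 = 4620.
Conditional probability = 4620/125961 = 140/3817.

140/3817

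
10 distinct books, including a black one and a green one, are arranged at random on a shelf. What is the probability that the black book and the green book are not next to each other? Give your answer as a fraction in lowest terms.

There are 10! = 3628800 arrangements.
Arrangements with the black book and the green book adjacent: 2·9! = 725760.
So not adjacent: 3628800 − 725760 = 2903040, probability 2903040/3628800 = 4/5.

4/5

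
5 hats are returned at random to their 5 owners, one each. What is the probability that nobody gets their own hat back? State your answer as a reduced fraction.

11/30

There are 5! = 120 assignments.
By inclusion-exclusion, assignments with no fixed points: C(5,0)·5! − C(5,1)·4! + C(5,2)·3! − C(5,3)·2! + C(5,4)·1! − C(5,5)·0! = 44.
Probability = 44/120 = 11/30.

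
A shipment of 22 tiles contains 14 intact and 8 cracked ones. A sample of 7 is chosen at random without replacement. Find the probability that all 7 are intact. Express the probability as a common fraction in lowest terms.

There are C(22,7) = 170544 possible selections.
Selections with all intact: C(14,7) = 3432.
Probability = 3432/170544 = 13/646.

13/646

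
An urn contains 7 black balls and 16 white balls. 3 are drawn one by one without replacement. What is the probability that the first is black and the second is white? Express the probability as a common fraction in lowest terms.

Multiply the conditional probabilities at each draw: 7/23 · 16/22 = 112/506 = 56/253.

56/253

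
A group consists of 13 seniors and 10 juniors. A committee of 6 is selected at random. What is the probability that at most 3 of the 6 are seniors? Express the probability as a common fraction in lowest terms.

1642/3059

There are C(23,6) = 100947 ways to choose the 6.
Count the complement (more than 3 seniors): C(13,4)·C(10,2) + C(13,5)·C(10,1) + C(13,6)·C(10,0) = 32175 + 12870 + 1716 = 46761.
Probability = 1 − 46761/100947 = 54186/100947 = 1642/3059.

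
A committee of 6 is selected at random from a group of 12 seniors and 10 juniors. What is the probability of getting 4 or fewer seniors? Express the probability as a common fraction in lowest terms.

1993/2261

Total selections: C(22,6) = 74613.
Favorable selections (4 or fewer seniors): C(12,0)·C(10,6) + C(12,1)·C(10,5) + C(12,2)·C(10,4) + C(12,3)·C(10,3) + C(12,4)·C(10,2) = 210 + 3024 + 13860 + 26400 + 22275 = 65769.
Probability = 65769/74613 = 1993/2261.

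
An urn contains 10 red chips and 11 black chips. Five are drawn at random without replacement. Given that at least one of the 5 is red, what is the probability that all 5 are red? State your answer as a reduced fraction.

Work in counts. Selections with at least one red: C(21,5) − C(11,5) = 20349 − 462 = 19887.
Of those, selections where all 5 are red: C(10,5) = 252.
Conditional probability = 252/19887 = 12/947.

12/947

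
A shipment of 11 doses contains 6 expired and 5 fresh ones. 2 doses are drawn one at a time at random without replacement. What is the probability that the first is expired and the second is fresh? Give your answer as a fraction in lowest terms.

Multiply the conditional probabilities at each draw: 6/11 · 5/10 = 30/110 = 3/11.

3/11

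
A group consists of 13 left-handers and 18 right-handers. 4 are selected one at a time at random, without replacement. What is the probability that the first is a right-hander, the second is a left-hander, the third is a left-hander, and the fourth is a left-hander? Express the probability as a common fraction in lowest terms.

Multiply the conditional probabilities at each draw: 18/31 · 13/30 · 12/29 · 11/28 = 30888/755160 = 1287/31465.

1287/31465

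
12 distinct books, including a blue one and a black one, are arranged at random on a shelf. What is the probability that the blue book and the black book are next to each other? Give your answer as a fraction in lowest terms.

There are 12! = 479001600 arrangements.
Treat the blue book and the black book as a block: 11! arrangements of the blocks × 2 orders within the block = 2·39916800 = 79833600.
Probability = 79833600/479001600 = 1/6.

1/6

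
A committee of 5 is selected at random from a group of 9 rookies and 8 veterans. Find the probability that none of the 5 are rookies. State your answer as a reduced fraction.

2/221

There are C(17,5) = 6188 possible selections.
Selections with no rookies (all veterans): C(8,5) = 56.
Probability = 56/6188 = 2/221.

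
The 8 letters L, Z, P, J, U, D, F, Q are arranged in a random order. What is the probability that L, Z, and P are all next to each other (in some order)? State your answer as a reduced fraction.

There are 8! = 40320 arrangements.
Treat the three as one block: 6! placements × 3! orders within the block = 720·6 = 4320.
Probability = 4320/40320 = 3/28.

3/28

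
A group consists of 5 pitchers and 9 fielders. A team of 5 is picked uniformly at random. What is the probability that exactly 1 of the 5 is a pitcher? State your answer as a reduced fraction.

Total number of selections: C(14,5) = 2002.
Selections with exactly 1 pitcher: choose 1 of the 5 pitchers and 4 of the 9 fielders, C(5,1)·C(9,4) = 5·126 = 630.
Probability = 630/2002 = 45/143.

45/143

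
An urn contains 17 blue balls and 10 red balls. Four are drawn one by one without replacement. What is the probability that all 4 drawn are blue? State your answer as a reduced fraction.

Multiply the conditional probabilities at each draw: 17/27 · 16/26 · 15/25 · 14/24 = 57120/421200 = 238/1755.

238/1755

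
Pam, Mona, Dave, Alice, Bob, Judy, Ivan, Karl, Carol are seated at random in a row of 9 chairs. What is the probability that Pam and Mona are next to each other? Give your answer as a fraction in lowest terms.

2/9

There are 9! = 362880 arrangements.
Treat Pam and Mona as a block: 8! arrangements of the blocks × 2 orders within the block = 2·40320 = 80640.
Probability = 80640/362880 = 2/9.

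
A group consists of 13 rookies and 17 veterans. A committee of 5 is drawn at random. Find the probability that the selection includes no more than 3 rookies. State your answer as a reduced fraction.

4964/5481

Total selections: C(30,5) = 142506.
Favorable selections (no more than 3 rookies): C(13,0)·C(17,5) + C(13,1)·C(17,4) + C(13,2)·C(17,3) + C(13,3)·C(17,2) = 6188 + 30940 + 53040 + 38896 = 129064.
Probability = 129064/142506 = 4964/5481.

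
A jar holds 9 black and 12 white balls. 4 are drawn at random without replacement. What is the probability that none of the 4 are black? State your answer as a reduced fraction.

There are C(21,4) = 5985 possible selections.
Selections with no black (all white): C(12,4) = 495.
Probability = 495/5985 = 11/133.

11/133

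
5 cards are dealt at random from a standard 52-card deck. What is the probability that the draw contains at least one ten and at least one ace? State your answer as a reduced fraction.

There are C(52,5) = 2598960 possible draws.
By inclusion-exclusion on the complements, draws missing all tens or all aces: C(48,5) + C(48,5) − C(44,5) = 1712304 + 1712304 − 1086008 = 2338600.
So draws with at least one of each: 2598960 − 2338600 = 260360, probability 260360/2598960 = 6509/64974.

6509/64974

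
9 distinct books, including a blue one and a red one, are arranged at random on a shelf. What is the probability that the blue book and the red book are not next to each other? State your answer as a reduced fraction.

7/9

There are 9! = 362880 arrangements.
Arrangements with the blue book and the red book adjacent: 2·8! = 80640.
So not adjacent: 362880 − 80640 = 282240, probability 282240/362880 = 7/9.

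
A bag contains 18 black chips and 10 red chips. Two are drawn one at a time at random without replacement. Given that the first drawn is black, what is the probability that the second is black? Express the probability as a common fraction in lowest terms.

17/27

After removing one black, 27 remain: 17 black and 10 red.
So the probability the next is black is 17/27.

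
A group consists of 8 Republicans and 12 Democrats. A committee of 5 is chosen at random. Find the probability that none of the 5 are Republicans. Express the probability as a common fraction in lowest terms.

33/646

There are C(20,5) = 15504 possible selections.
Selections with no Republicans (all Democrats): C(12,5) = 792.
Probability = 792/15504 = 33/646.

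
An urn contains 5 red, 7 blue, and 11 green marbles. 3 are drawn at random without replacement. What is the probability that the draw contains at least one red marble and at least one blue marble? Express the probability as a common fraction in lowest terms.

80/253

There are C(23,3) = 1771 possible draws.
By inclusion-exclusion on the complements, draws missing all red or all blue: C(18,3) + C(16,3) − C(11,3) = 816 + 560 − 165 = 1211.
So draws with at least one of each: 1771 − 1211 = 560, probability 560/1771 = 80/253.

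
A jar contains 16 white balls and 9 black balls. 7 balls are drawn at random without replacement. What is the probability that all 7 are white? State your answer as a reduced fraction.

52/2185

There are C(25,7) = 480700 possible selections.
Selections with all white: C(16,7) = 11440.
Probability = 11440/480700 = 52/2185.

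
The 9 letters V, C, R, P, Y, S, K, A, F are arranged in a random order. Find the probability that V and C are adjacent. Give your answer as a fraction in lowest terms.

2/9

There are 9! = 362880 arrangements.
Treat V and C as a block: 8! arrangements of the blocks × 2 orders within the block = 2·40320 = 80640.
Probability = 80640/362880 = 2/9.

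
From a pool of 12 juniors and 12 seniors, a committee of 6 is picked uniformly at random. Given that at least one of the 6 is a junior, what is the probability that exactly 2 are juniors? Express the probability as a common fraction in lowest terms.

1485/6076

Work in counts. Selections with at least one junior: C(24,6) − C(12,6) = 134596 − 924 = 133672.
Of those, selections where exactly 2 are juniors: C(12,2)·C(12,4) = 66·495 = 32670.
Conditional probability = 32670/133672 = 1485/6076.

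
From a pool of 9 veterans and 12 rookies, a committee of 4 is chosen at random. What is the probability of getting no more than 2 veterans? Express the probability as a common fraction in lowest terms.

77/95

There are C(21,4) = 5985 ways to choose the 4.
Count the complement (more than 2 veterans): C(9,3)·C(12,1) + C(9,4)·C(12,0) = 1008 + 126 = 1134.
Probability = 1 − 1134/5985 = 4851/5985 = 77/95.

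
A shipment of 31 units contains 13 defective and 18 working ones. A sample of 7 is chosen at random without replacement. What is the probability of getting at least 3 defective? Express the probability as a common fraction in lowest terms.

There are C(31,7) = 2629575 ways to choose the 7.
Count the complement (fewer than 3 defective): C(13,0)·C(18,7) + C(13,1)·C(18,6) + C(13,2)·C(18,5) = 31824 + 241332 + 668304 = 941460.
Probability = 1 − 941460/2629575 = 1688115/2629575 = 8657/13485.

8657/13485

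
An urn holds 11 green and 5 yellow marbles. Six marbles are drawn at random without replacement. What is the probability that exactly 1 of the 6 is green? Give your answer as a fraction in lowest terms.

1/728

Total number of selections: C(16,6) = 8008.
Selections with exactly 1 green: choose 1 of the 11 green and 5 of the 5 yellow, C(11,1)·C(5,5) = 11·1 = 11.
Probability = 11/8008 = 1/728.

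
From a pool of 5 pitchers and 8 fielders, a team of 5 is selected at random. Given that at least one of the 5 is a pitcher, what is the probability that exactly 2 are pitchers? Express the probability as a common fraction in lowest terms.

560/1231

Work in counts. Selections with at least one pitcher: C(13,5) − C(8,5) = 1287 − 56 = 1231.
Of those, selections where exactly 2 are pitchers: C(5,2)·C(8,3) = 10·56 = 560.
Conditional probability = 560/1231.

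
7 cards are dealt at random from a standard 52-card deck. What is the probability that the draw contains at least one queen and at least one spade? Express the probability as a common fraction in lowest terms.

53122231/133784560

There are C(52,7) = 133784560 possible draws.
By inclusion-exclusion on the complements, draws missing all queens or all spades: C(48,7) + C(39,7) − C(36,7) = 73629072 + 15380937 − 8347680 = 80662329.
So draws with at least one of each: 133784560 − 80662329 = 53122231, probability 53122231/133784560.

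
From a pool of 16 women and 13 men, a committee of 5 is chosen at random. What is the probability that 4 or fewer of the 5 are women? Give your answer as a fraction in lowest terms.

419/435

Total selections: C(29,5) = 118755.
The complement is exactly 5 women: C(16,5)·C(13,0) = 4368.
Probability = 1 − 4368/118755 = 114387/118755 = 419/435.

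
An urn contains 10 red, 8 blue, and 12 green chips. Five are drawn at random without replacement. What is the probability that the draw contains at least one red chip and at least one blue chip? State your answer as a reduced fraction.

There are C(30,5) = 142506 possible draws.
By inclusion-exclusion on the complements, draws missing all red or all blue: C(20,5) + C(22,5) − C(12,5) = 15504 + 26334 − 792 = 41046.
So draws with at least one of each: 142506 − 41046 = 101460, probability 101460/142506 = 16910/23751.

16910/23751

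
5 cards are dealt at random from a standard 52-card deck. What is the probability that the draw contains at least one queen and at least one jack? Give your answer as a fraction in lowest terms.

6509/64974

There are C(52,5) = 2598960 possible draws.
By inclusion-exclusion on the complements, draws missing all queens or all jacks: C(48,5) + C(48,5) − C(44,5) = 1712304 + 1712304 − 1086008 = 2338600.
So draws with at least one of each: 2598960 − 2338600 = 260360, probability 260360/2598960 = 6509/64974.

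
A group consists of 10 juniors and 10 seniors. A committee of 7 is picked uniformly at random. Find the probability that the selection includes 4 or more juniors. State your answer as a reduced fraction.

There are C(20,7) = 77520 ways to choose the 7.
Favorable selections (4 or more juniors): C(10,4)·C(10,3) + C(10,5)·C(10,2) + C(10,6)·C(10,1) + C(10,7)·C(10,0) = 25200 + 11340 + 2100 + 120 = 38760.
Probability = 38760/77520 = 1/2.

1/2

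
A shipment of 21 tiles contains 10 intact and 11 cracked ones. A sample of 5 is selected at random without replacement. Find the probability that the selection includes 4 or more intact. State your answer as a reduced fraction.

122/969

There are C(21,5) = 20349 ways to choose the 5.
Favorable selections (4 or more intact): C(10,4)·C(11,1) + C(10,5)·C(11,0) = 2310 + 252 = 2562.
Probability = 2562/20349 = 122/969.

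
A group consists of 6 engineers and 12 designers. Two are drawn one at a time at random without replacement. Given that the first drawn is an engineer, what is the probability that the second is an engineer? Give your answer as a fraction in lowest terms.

5/17

After removing one engineer, 17 remain: 5 engineers and 12 designers.
So the probability the next is an engineer is 5/17.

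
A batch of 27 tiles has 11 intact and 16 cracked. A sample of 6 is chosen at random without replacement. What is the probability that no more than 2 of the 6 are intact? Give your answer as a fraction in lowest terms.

182/345

Total selections: C(27,6) = 296010.
Favorable selections (no more than 2 intact): C(11,0)·C(16,6) + C(11,1)·C(16,5) + C(11,2)·C(16,4) = 8008 + 48048 + 100100 = 156156.
Probability = 156156/296010 = 182/345.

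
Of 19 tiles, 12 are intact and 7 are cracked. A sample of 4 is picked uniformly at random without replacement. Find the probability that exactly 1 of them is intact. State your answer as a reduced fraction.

35/323

Total number of selections: C(19,4) = 3876.
Selections with exactly 1 intact: choose 1 of the 12 intact and 3 of the 7 cracked, C(12,1)·C(7,3) = 12·35 = 420.
Probability = 420/3876 = 35/323.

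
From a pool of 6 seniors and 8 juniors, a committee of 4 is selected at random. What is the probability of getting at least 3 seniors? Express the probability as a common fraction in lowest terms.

25/143

Total selections: C(14,4) = 1001.
Favorable selections (at least 3 seniors): C(6,3)·C(8,1) + C(6,4)·C(8,0) = 160 + 15 = 175.
Probability = 175/1001 = 25/143.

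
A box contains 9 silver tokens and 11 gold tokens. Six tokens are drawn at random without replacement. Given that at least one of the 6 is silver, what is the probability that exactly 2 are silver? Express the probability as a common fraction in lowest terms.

Work in counts. Selections with at least one silver: C(20,6) − C(11,6) = 38760 − 462 = 38298.
Of those, selections where exactly 2 are silver: C(9,2)·C(11,4) = 36·330 = 11880.
Conditional probability = 11880/38298 = 1980/6383.

1980/6383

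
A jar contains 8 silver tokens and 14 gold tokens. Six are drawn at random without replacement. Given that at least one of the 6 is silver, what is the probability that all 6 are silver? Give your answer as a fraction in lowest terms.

2/5115

Work in counts. Selections with at least one silver: C(22,6) − C(14,6) = 74613 − 3003 = 71610.
Of those, selections where all 6 are silver: C(8,6) = 28.
Conditional probability = 28/71610 = 2/5115.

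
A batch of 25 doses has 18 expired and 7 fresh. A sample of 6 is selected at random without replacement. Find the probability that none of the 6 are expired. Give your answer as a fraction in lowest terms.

1/25300

There are C(25,6) = 177100 possible selections.
Selections with no expired (all fresh): C(7,6) = 7.
Probability = 7/177100 = 1/25300.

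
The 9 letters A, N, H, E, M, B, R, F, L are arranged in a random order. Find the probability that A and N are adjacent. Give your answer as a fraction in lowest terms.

There are 9! = 362880 arrangements.
Treat A and N as a block: 8! arrangements of the blocks × 2 orders within the block = 2·40320 = 80640.
Probability = 80640/362880 = 2/9.

2/9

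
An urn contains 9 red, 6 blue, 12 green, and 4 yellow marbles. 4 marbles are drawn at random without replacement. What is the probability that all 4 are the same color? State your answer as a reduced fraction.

There are C(31,4) = 31465 ways to draw 4 marbles.
All same color: C(9,4) + C(6,4) + C(12,4) + C(4,4) = 126 + 15 + 495 + 1 = 637.
Probability = 637/31465 = 91/4495.

91/4495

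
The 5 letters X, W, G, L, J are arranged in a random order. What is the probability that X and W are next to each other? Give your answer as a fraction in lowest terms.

There are 5! = 120 arrangements.
Treat X and W as a block: 4! arrangements of the blocks × 2 orders within the block = 2·24 = 48.
Probability = 48/120 = 2/5.

2/5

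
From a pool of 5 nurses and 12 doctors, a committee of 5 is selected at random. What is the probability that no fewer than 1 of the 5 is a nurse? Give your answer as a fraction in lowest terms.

Total selections: C(17,5) = 6188.
The complement is all 5 are doctors: C(12,5) = 792.
Probability = 1 − 792/6188 = 5396/6188 = 1349/1547.

1349/1547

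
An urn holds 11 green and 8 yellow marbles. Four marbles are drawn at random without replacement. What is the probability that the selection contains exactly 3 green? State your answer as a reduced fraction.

The sample space is all 4-subsets of the 19: C(19,4) = 3876.
Selections with exactly 3 green: choose 3 of the 11 green and 1 of the 8 yellow, C(11,3)·C(8,1) = 165·8 = 1320.
Probability = 1320/3876 = 110/323.

110/323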